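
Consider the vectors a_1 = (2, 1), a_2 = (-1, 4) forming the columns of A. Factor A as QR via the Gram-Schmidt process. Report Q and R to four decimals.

a_1 = (2, 1); ‖a_1‖ = 2.2361, so e_1 = (0.8944, 0.4472).
e_1·a_2 = 0.8944·(-1) + 0.4472·4 = 0.8944.
u_2 = a_2 − 0.8944·e_1 = (-1.8000, 3.6000).
‖u_2‖ = 4.0249, so e_2 = (-0.4472, 0.8944).

Q = [[0.8944, -0.4472], [0.4472, 0.8944]], R = [[2.2361, 0.8944], [0.0000, 4.0249]]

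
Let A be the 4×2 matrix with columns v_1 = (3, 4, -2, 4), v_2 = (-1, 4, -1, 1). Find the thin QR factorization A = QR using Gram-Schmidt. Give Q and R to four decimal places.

v_1 = (3, 4, -2, 4); ‖v_1‖ = 6.7082, so q_1 = (0.4472, 0.5963, -0.2981, 0.5963).
q_1·v_2 = 0.4472·(-1) + 0.5963·4 + (-0.2981)·(-1) + 0.5963·1 = 2.8324.
u_2 = v_2 − 2.8324·q_1 = (-2.2667, 2.3111, -0.1556, -0.6889).
‖u_2‖ = 3.3133, so q_2 = (-0.6841, 0.6975, -0.0469, -0.2079).

Q = [[0.4472, -0.6841], [0.5963, 0.6975], [-0.2981, -0.0469], [0.5963, -0.2079]], R = [[6.7082, 2.8324], [0.0000, 3.3133]]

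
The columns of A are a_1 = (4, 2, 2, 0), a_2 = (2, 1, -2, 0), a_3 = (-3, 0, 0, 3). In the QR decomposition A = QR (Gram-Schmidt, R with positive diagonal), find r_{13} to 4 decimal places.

a_1 = (4, 2, 2, 0); ‖a_1‖ = 4.8990, so q_1 = (0.8165, 0.4082, 0.4082, 0.0000).
r_{13} = q_1·a_3 = -2.4495.

r_{13} = -2.4495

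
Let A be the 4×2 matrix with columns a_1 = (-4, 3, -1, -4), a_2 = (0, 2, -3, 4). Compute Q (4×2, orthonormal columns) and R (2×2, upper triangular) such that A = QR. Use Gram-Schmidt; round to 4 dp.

Q = [[-0.6172, -0.1264], [0.4629, 0.4739], [-0.1543, -0.6002], [-0.6172, 0.6318]], R = [[6.4807, -1.0801], [0.0000, 5.2757]]

a_1 = (-4, 3, -1, -4); ‖a_1‖ = 6.4807, so q_1 = (-0.6172, 0.4629, -0.1543, -0.6172).
q_1·a_2 = (-0.6172)·0 + 0.4629·2 + (-0.1543)·(-3) + (-0.6172)·4 = -1.0801.
u_2 = a_2 + 1.0801·q_1 = (-0.6667, 2.5000, -3.1667, 3.3333).
‖u_2‖ = 5.2757, so q_2 = (-0.1264, 0.4739, -0.6002, 0.6318).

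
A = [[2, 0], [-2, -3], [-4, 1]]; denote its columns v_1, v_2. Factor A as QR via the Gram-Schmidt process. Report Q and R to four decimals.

Q = [[0.4082, -0.0531], [-0.4082, -0.9035], [-0.8165, 0.4252]], R = [[4.8990, 0.4082], [0.0000, 3.1358]]

v_1 = (2, -2, -4); ‖v_1‖ = 4.8990, so q_1 = (0.4082, -0.4082, -0.8165).
q_1·v_2 = 0.4082·0 + (-0.4082)·(-3) + (-0.8165)·1 = 0.4082.
u_2 = v_2 − 0.4082·q_1 = (-0.1667, -2.8333, 1.3333).
‖u_2‖ = 3.1358, so q_2 = (-0.0531, -0.9035, 0.4252).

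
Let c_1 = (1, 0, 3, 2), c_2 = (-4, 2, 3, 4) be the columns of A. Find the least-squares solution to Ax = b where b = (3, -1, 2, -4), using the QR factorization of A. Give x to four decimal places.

c_1 = (1, 0, 3, 2); ‖c_1‖ = 3.7417, so q_1 = (0.2673, 0.0000, 0.8018, 0.5345).
q_1·c_2 = 0.2673·(-4) + 0.0000·2 + 0.8018·3 + 0.5345·4 = 3.4744.
u_2 = c_2 − 3.4744·q_1 = (-4.9286, 2.0000, 0.2143, 2.1429).
‖u_2‖ = 5.7383, so q_2 = (-0.8589, 0.3485, 0.0373, 0.3734).
Qᵀb = (0.2673, -4.3442).
Back-substitute: x_2 = -4.3442/5.7383 = -0.7570.
x_1 = (0.2673 − 3.4744·(-0.7570))/3.7417 = 0.7744.

x = (0.7744, -0.7570)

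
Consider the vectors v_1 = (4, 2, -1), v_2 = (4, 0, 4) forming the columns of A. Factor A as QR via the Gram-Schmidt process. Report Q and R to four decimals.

Q = [[0.8729, 0.3419], [0.4364, -0.2279], [-0.2182, 0.9117]], R = [[4.5826, 2.6186], [0.0000, 5.0143]]

v_1 = (4, 2, -1); ‖v_1‖ = 4.5826, so q_1 = (0.8729, 0.4364, -0.2182).
q_1·v_2 = 0.8729·4 + 0.4364·0 + (-0.2182)·4 = 2.6186.
u_2 = v_2 − 2.6186·q_1 = (1.7143, -1.1429, 4.5714).
‖u_2‖ = 5.0143, so q_2 = (0.3419, -0.2279, 0.9117).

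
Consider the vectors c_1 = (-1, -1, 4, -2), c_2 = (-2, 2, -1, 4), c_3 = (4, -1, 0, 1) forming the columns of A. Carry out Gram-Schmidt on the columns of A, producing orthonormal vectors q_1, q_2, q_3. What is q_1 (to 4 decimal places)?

q_1 = (-0.2132, -0.2132, 0.8528, -0.4264)

q_1 = c_1/‖c_1‖ = (-1, -1, 4, -2)/4.6904 = (-0.2132, -0.2132, 0.8528, -0.4264).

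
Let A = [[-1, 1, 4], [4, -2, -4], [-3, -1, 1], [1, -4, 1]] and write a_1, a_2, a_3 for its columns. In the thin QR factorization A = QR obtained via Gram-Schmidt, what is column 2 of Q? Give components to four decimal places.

e_2 = (0.1472, -0.1212, -0.4935, -0.8486)

a_1 = (-1, 4, -3, 1); ‖a_1‖ = 5.1962, so e_1 = (-0.1925, 0.7698, -0.5774, 0.1925).
e_1·a_2 = (-0.1925)·1 + 0.7698·(-2) + (-0.5774)·(-1) + 0.1925·(-4) = -1.9245.
u_2 = a_2 + 1.9245·e_1 = (0.6296, -0.5185, -2.1111, -3.6296).
‖u_2‖ = 4.2774, so e_2 = (0.1472, -0.1212, -0.4935, -0.8486).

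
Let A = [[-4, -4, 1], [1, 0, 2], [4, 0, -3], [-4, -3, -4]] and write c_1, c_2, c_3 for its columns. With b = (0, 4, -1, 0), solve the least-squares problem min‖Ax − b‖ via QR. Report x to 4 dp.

x = (0.1758, -0.3394, 0.4455)

c_1 = (-4, 1, 4, -4); ‖c_1‖ = 7.0000, so q_1 = (-0.5714, 0.1429, 0.5714, -0.5714).
q_1·c_2 = (-0.5714)·(-4) + 0.1429·0 + 0.5714·0 + (-0.5714)·(-3) = 4.0000.
u_2 = c_2 − 4.0000·q_1 = (-1.7143, -0.5714, -2.2857, -0.7143).
‖u_2‖ = 3.0000, so q_2 = (-0.5714, -0.1905, -0.7619, -0.2381).
q_1·c_3 = (-0.5714)·1 + 0.1429·2 + 0.5714·(-3) + (-0.5714)·(-4) = 0.2857; q_2·c_3 = (-0.5714)·1 + (-0.1905)·2 + (-0.7619)·(-3) + (-0.2381)·(-4) = 2.2857.
u_3 = c_3 − 0.2857·q_1 − 2.2857·q_2 = (2.4694, 2.3946, -1.4218, -3.2925).
‖u_3‖ = 4.9693, so q_3 = (0.4969, 0.4819, -0.2861, -0.6626).
Qᵀb = (0.0000, 0.0000, 2.2136).
Back-substitute: x_3 = 2.2136/4.9693 = 0.4455.
x_2 = (0.0000 − 2.2857·0.4455)/3.0000 = -0.3394.
x_1 = (0.0000 − 4.0000·(-0.3394) − 0.2857·0.4455)/7.0000 = 0.1758.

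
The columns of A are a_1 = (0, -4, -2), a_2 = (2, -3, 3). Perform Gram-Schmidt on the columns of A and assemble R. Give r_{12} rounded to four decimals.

r_{12} = 1.3416

a_1 = (0, -4, -2); ‖a_1‖ = 4.4721, so q_1 = (0.0000, -0.8944, -0.4472).
r_{12} = q_1·a_2 = 1.3416.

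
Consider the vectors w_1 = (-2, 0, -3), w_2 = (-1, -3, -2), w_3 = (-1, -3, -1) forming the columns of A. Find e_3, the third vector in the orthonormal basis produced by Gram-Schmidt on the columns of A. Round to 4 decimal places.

e_3 = (-0.8285, -0.0921, 0.5523)

e_1 = w_1/‖w_1‖ = (-2, 0, -3)/3.6056 = (-0.5547, 0.0000, -0.8321).
r_{12} = e_1·w_2 = 2.2188.
u_2 = w_2 − 2.2188·e_1 = (0.2308, -3.0000, -0.1538).
‖u_2‖ = 3.0128, so e_2 = (0.0766, -0.9958, -0.0511).
r_{13} = e_1·w_3 = 1.3868; r_{23} = e_2·w_3 = 2.9617.
u_3 = w_3 − 1.3868·e_1 − 2.9617·e_2 = (-0.4576, -0.0508, 0.3051).
‖u_3‖ = 0.5523, so e_3 = (-0.8285, -0.0921, 0.5523).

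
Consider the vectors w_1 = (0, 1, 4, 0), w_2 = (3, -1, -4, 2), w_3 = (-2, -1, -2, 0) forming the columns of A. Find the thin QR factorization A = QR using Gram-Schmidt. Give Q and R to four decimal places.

Q = [[0.0000, 0.8321, -0.5082], [0.2425, 0.0000, -0.3887], [0.9701, 0.0000, 0.0972], [0.0000, 0.5547, 0.7624]], R = [[4.1231, -4.1231, -2.1828], [0.0000, 3.6056, -1.6641], [0.0000, 0.0000, 1.2108]]

w_1 = (0, 1, 4, 0); ‖w_1‖ = 4.1231, so e_1 = (0.0000, 0.2425, 0.9701, 0.0000).
e_1·w_2 = 0.0000·3 + 0.2425·(-1) + 0.9701·(-4) + 0.0000·2 = -4.1231.
u_2 = w_2 + 4.1231·e_1 = (3.0000, 0.0000, 0.0000, 2.0000).
‖u_2‖ = 3.6056, so e_2 = (0.8321, 0.0000, 0.0000, 0.5547).
e_1·w_3 = 0.0000·(-2) + 0.2425·(-1) + 0.9701·(-2) + 0.0000·0 = -2.1828; e_2·w_3 = 0.8321·(-2) + 0.0000·(-1) + 0.0000·(-2) + 0.5547·0 = -1.6641.
u_3 = w_3 + 2.1828·e_1 + 1.6641·e_2 = (-0.6154, -0.4706, 0.1176, 0.9231).
‖u_3‖ = 1.2108, so e_3 = (-0.5082, -0.3887, 0.0972, 0.7624).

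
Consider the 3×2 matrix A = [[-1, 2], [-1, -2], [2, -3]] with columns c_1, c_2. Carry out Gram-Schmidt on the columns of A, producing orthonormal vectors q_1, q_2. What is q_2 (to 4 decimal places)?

q_1 = c_1/‖c_1‖ = (-1, -1, 2)/2.4495 = (-0.4082, -0.4082, 0.8165).
r_{12} = q_1·c_2 = -2.4495.
u_2 = c_2 + 2.4495·q_1 = (1.0000, -3.0000, -1.0000).
‖u_2‖ = 3.3166, so q_2 = (0.3015, -0.9045, -0.3015).

q_2 = (0.3015, -0.9045, -0.3015)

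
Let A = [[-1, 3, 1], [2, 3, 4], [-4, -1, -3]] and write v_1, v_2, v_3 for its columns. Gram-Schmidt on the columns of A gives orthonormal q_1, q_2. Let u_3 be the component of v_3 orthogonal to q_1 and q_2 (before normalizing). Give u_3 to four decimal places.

v_1 = (-1, 2, -4); ‖v_1‖ = 4.5826, so q_1 = (-0.2182, 0.4364, -0.8729).
q_1·v_2 = (-0.2182)·3 + 0.4364·3 + (-0.8729)·(-1) = 1.5275.
u_2 = v_2 − 1.5275·q_1 = (3.3333, 2.3333, 0.3333).
‖u_2‖ = 4.0825, so q_2 = (0.8165, 0.5715, 0.0816).
q_1·v_3 = (-0.2182)·1 + 0.4364·4 + (-0.8729)·(-3) = 4.1461; q_2·v_3 = 0.8165·1 + 0.5715·4 + 0.0816·(-3) = 2.8577.
u_3 = v_3 − 4.1461·q_1 − 2.8577·q_2 = (-0.4286, 0.5571, 0.3857).

u_3 = (-0.4286, 0.5571, 0.3857)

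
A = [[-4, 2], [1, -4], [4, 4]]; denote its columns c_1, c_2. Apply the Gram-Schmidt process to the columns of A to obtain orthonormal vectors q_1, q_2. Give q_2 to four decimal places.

c_1 = (-4, 1, 4); ‖c_1‖ = 5.7446, so q_1 = (-0.6963, 0.1741, 0.6963).
q_1·c_2 = (-0.6963)·2 + 0.1741·(-4) + 0.6963·4 = 0.6963.
u_2 = c_2 − 0.6963·q_1 = (2.4848, -4.1212, 3.5152).
‖u_2‖ = 5.9595, so q_2 = (0.4170, -0.6915, 0.5898).

q_2 = (0.4170, -0.6915, 0.5898)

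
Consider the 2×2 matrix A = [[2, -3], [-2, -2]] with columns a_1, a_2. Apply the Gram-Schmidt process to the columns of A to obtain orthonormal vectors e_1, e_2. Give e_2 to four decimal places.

e_2 = (-0.7071, -0.7071)

e_1 = a_1/‖a_1‖ = (2, -2)/2.8284 = (0.7071, -0.7071).
r_{12} = e_1·a_2 = -0.7071.
u_2 = a_2 + 0.7071·e_1 = (-2.5000, -2.5000).
‖u_2‖ = 3.5355, so e_2 = (-0.7071, -0.7071).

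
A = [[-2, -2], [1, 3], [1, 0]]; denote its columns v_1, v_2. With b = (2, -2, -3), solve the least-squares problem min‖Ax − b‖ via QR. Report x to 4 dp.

q_1 = v_1/‖v_1‖ = (-2, 1, 1)/2.4495 = (-0.8165, 0.4082, 0.4082).
r_{12} = q_1·v_2 = 2.8577.
u_2 = v_2 − 2.8577·q_1 = (0.3333, 1.8333, -1.1667).
‖u_2‖ = 2.1985, so q_2 = (0.1516, 0.8339, -0.5307).
Qᵀb = (-3.6742, 0.2274).
Back-substitute: x_2 = 0.2274/2.1985 = 0.1034.
x_1 = (-3.6742 − 2.8577·0.1034)/2.4495 = -1.6207.

x = (-1.6207, 0.1034)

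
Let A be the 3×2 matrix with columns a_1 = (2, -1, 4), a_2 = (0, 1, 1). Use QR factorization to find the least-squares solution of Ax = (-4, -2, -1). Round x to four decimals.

x = (-0.3333, -1.0000)

a_1 = (2, -1, 4); ‖a_1‖ = 4.5826, so q_1 = (0.4364, -0.2182, 0.8729).
q_1·a_2 = 0.4364·0 + (-0.2182)·1 + 0.8729·1 = 0.6547.
u_2 = a_2 − 0.6547·q_1 = (-0.2857, 1.1429, 0.4286).
‖u_2‖ = 1.2536, so q_2 = (-0.2279, 0.9117, 0.3419).
Qᵀb = (-2.1822, -1.2536).
Back-substitute: x_2 = -1.2536/1.2536 = -1.0000.
x_1 = (-2.1822 − 0.6547·(-1.0000))/4.5826 = -0.3333.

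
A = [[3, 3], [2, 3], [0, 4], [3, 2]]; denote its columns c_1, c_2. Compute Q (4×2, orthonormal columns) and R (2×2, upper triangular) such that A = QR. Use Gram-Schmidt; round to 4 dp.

c_1 = (3, 2, 0, 3); ‖c_1‖ = 4.6904, so e_1 = (0.6396, 0.4264, 0.0000, 0.6396).
e_1·c_2 = 0.6396·3 + 0.4264·3 + 0.0000·4 + 0.6396·2 = 4.4772.
u_2 = c_2 − 4.4772·e_1 = (0.1364, 1.0909, 4.0000, -0.8636).
‖u_2‖ = 4.2373, so e_2 = (0.0322, 0.2575, 0.9440, -0.2038).

Q = [[0.6396, 0.0322], [0.4264, 0.2575], [0.0000, 0.9440], [0.6396, -0.2038]], R = [[4.6904, 4.4772], [0.0000, 4.2373]]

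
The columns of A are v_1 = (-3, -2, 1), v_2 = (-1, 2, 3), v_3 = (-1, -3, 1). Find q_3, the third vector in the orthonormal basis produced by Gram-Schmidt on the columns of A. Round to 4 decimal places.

q_3 = (0.5774, -0.5774, 0.5774)

v_1 = (-3, -2, 1); ‖v_1‖ = 3.7417, so q_1 = (-0.8018, -0.5345, 0.2673).
q_1·v_2 = (-0.8018)·(-1) + (-0.5345)·2 + 0.2673·3 = 0.5345.
u_2 = v_2 − 0.5345·q_1 = (-0.5714, 2.2857, 2.8571).
‖u_2‖ = 3.7033, so q_2 = (-0.1543, 0.6172, 0.7715).
q_1·v_3 = (-0.8018)·(-1) + (-0.5345)·(-3) + 0.2673·1 = 2.6726; q_2·v_3 = (-0.1543)·(-1) + 0.6172·(-3) + 0.7715·1 = -0.9258.
u_3 = v_3 − 2.6726·q_1 + 0.9258·q_2 = (1.0000, -1.0000, 1.0000).
‖u_3‖ = 1.7321, so q_3 = (0.5774, -0.5774, 0.5774).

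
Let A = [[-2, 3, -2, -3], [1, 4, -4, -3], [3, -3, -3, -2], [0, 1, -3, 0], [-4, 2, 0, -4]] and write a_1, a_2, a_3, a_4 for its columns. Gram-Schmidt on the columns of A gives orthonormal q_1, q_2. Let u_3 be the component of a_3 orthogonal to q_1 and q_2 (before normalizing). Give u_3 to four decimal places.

u_3 = (-1.2052, 0.0284, -2.9852, -2.1953, -1.6292)

q_1 = a_1/‖a_1‖ = (-2, 1, 3, 0, -4)/5.4772 = (-0.3651, 0.1826, 0.5477, 0.0000, -0.7303).
r_{12} = q_1·a_2 = -3.4689.
u_2 = a_2 + 3.4689·q_1 = (1.7333, 4.6333, -1.1000, 1.0000, -0.5333).
‖u_2‖ = 5.1929, so q_2 = (0.3338, 0.8922, -0.2118, 0.1926, -0.1027).
r_{13} = q_1·a_3 = -1.6432; r_{23} = q_2·a_3 = -4.1787.
u_3 = a_3 + 1.6432·q_1 + 4.1787·q_2 = (-1.2052, 0.0284, -2.9852, -2.1953, -1.6292).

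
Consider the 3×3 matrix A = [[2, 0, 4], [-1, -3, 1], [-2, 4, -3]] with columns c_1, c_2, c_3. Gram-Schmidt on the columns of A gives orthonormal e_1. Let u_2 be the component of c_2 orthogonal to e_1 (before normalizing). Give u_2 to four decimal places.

e_1 = c_1/‖c_1‖ = (2, -1, -2)/3.0000 = (0.6667, -0.3333, -0.6667).
r_{12} = e_1·c_2 = -1.6667.
u_2 = c_2 + 1.6667·e_1 = (1.1111, -3.5556, 2.8889).

u_2 = (1.1111, -3.5556, 2.8889)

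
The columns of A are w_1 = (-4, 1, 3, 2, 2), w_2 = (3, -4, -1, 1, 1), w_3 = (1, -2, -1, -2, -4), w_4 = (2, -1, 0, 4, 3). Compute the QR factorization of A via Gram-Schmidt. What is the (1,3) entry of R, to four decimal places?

q_1 = w_1/‖w_1‖ = (-4, 1, 3, 2, 2)/5.8310 = (-0.6860, 0.1715, 0.5145, 0.3430, 0.3430).
r_{13} = q_1·w_3 = -3.6015.

r_{13} = -3.6015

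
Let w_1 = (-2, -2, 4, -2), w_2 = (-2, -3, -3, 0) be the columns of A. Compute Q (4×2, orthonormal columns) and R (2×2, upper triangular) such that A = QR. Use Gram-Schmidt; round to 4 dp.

e_1 = w_1/‖w_1‖ = (-2, -2, 4, -2)/5.2915 = (-0.3780, -0.3780, 0.7559, -0.3780).
r_{12} = e_1·w_2 = -0.3780.
u_2 = w_2 + 0.3780·e_1 = (-2.1429, -3.1429, -2.7143, -0.1429).
‖u_2‖ = 4.6752, so e_2 = (-0.4583, -0.6722, -0.5806, -0.0306).

Q = [[-0.3780, -0.4583], [-0.3780, -0.6722], [0.7559, -0.5806], [-0.3780, -0.0306]], R = [[5.2915, -0.3780], [0.0000, 4.6752]]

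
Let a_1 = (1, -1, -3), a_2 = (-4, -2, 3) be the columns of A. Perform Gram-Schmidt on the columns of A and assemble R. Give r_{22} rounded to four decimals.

e_1 = a_1/‖a_1‖ = (1, -1, -3)/3.3166 = (0.3015, -0.3015, -0.9045).
r_{12} = e_1·a_2 = -3.3166.
u_2 = a_2 + 3.3166·e_1 = (-3.0000, -3.0000, 0.0000).
r_{22} = ‖u_2‖ = 4.2426.

r_{22} = 4.2426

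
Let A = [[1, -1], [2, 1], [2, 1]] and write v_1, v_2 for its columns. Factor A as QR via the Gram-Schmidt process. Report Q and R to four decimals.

v_1 = (1, 2, 2); ‖v_1‖ = 3.0000, so q_1 = (0.3333, 0.6667, 0.6667).
q_1·v_2 = 0.3333·(-1) + 0.6667·1 + 0.6667·1 = 1.0000.
u_2 = v_2 − 1.0000·q_1 = (-1.3333, 0.3333, 0.3333).
‖u_2‖ = 1.4142, so q_2 = (-0.9428, 0.2357, 0.2357).

Q = [[0.3333, -0.9428], [0.6667, 0.2357], [0.6667, 0.2357]], R = [[3.0000, 1.0000], [0.0000, 1.4142]]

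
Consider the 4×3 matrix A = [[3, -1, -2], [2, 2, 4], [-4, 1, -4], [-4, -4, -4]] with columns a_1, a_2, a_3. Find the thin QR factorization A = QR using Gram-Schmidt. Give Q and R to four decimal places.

Q = [[0.4472, -0.4370, -0.7084], [0.2981, 0.3330, 0.3611], [-0.5963, 0.5047, -0.5667], [-0.5963, -0.6659, 0.2159]], R = [[6.7082, 1.9379, 5.0684], [0.0000, 4.2714, 2.8510], [0.0000, 0.0000, 4.2641]]

a_1 = (3, 2, -4, -4); ‖a_1‖ = 6.7082, so e_1 = (0.4472, 0.2981, -0.5963, -0.5963).
e_1·a_2 = 0.4472·(-1) + 0.2981·2 + (-0.5963)·1 + (-0.5963)·(-4) = 1.9379.
u_2 = a_2 − 1.9379·e_1 = (-1.8667, 1.4222, 2.1556, -2.8444).
‖u_2‖ = 4.2714, so e_2 = (-0.4370, 0.3330, 0.5047, -0.6659).
e_1·a_3 = 0.4472·(-2) + 0.2981·4 + (-0.5963)·(-4) + (-0.5963)·(-4) = 5.0684; e_2·a_3 = (-0.4370)·(-2) + 0.3330·4 + 0.5047·(-4) + (-0.6659)·(-4) = 2.8510.
u_3 = a_3 − 5.0684·e_1 − 2.8510·e_2 = (-3.0207, 1.5396, -2.4166, 0.9208).
‖u_3‖ = 4.2641, so e_3 = (-0.7084, 0.3611, -0.5667, 0.2159).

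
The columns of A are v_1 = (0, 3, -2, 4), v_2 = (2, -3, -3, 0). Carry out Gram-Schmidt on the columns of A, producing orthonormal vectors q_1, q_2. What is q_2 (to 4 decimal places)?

v_1 = (0, 3, -2, 4); ‖v_1‖ = 5.3852, so q_1 = (0.0000, 0.5571, -0.3714, 0.7428).
q_1·v_2 = 0.0000·2 + 0.5571·(-3) + (-0.3714)·(-3) + 0.7428·0 = -0.5571.
u_2 = v_2 + 0.5571·q_1 = (2.0000, -2.6897, -3.2069, 0.4138).
‖u_2‖ = 4.6572, so q_2 = (0.4294, -0.5775, -0.6886, 0.0888).

q_2 = (0.4294, -0.5775, -0.6886, 0.0888)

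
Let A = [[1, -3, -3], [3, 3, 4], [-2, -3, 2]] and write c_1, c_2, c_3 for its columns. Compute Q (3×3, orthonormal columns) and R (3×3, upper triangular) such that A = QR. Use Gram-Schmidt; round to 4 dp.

Q = [[0.2673, -0.9435, -0.1961], [0.8018, 0.1048, 0.5883], [-0.5345, -0.3145, 0.7845]], R = [[3.7417, 3.2071, 1.3363], [0.0000, 4.0883, 2.6207], [0.0000, 0.0000, 4.5107]]

c_1 = (1, 3, -2); ‖c_1‖ = 3.7417, so e_1 = (0.2673, 0.8018, -0.5345).
e_1·c_2 = 0.2673·(-3) + 0.8018·3 + (-0.5345)·(-3) = 3.2071.
u_2 = c_2 − 3.2071·e_1 = (-3.8571, 0.4286, -1.2857).
‖u_2‖ = 4.0883, so e_2 = (-0.9435, 0.1048, -0.3145).
e_1·c_3 = 0.2673·(-3) + 0.8018·4 + (-0.5345)·2 = 1.3363; e_2·c_3 = (-0.9435)·(-3) + 0.1048·4 + (-0.3145)·2 = 2.6207.
u_3 = c_3 − 1.3363·e_1 − 2.6207·e_2 = (-0.8846, 2.6538, 3.5385).
‖u_3‖ = 4.5107, so e_3 = (-0.1961, 0.5883, 0.7845).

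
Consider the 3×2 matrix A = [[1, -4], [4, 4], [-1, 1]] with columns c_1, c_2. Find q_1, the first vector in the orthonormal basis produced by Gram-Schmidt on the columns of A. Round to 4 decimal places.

q_1 = (0.2357, 0.9428, -0.2357)

c_1 = (1, 4, -1); ‖c_1‖ = 4.2426, so q_1 = (0.2357, 0.9428, -0.2357).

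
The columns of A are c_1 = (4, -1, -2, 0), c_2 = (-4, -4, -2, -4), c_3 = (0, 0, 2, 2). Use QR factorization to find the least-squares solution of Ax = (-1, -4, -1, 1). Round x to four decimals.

x = (0.7111, 0.8222, 1.5889)

c_1 = (4, -1, -2, 0); ‖c_1‖ = 4.5826, so q_1 = (0.8729, -0.2182, -0.4364, 0.0000).
q_1·c_2 = 0.8729·(-4) + (-0.2182)·(-4) + (-0.4364)·(-2) + 0.0000·(-4) = -1.7457.
u_2 = c_2 + 1.7457·q_1 = (-2.4762, -4.3810, -2.7619, -4.0000).
‖u_2‖ = 6.9966, so q_2 = (-0.3539, -0.6262, -0.3947, -0.5717).
q_1·c_3 = 0.8729·0 + (-0.2182)·0 + (-0.4364)·2 + 0.0000·2 = -0.8729; q_2·c_3 = (-0.3539)·0 + (-0.6262)·0 + (-0.3947)·2 + (-0.5717)·2 = -1.9329.
u_3 = c_3 + 0.8729·q_1 + 1.9329·q_2 = (0.0778, -1.4008, 0.8560, 0.8949).
‖u_3‖ = 1.8713, so q_3 = (0.0416, -0.7485, 0.4574, 0.4782).
Qᵀb = (0.4364, 2.6816, 2.9734).
Back-substitute: x_3 = 2.9734/1.8713 = 1.5889.
x_2 = (2.6816 + 1.9329·1.5889)/6.9966 = 0.8222.
x_1 = (0.4364 + 1.7457·0.8222 + 0.8729·1.5889)/4.5826 = 0.7111.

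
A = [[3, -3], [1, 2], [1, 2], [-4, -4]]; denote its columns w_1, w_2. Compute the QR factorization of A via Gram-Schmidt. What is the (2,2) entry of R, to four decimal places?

r_{22} = 5.3403

e_1 = w_1/‖w_1‖ = (3, 1, 1, -4)/5.1962 = (0.5774, 0.1925, 0.1925, -0.7698).
r_{12} = e_1·w_2 = 2.1170.
u_2 = w_2 − 2.1170·e_1 = (-4.2222, 1.5926, 1.5926, -2.3704).
r_{22} = ‖u_2‖ = 5.3403.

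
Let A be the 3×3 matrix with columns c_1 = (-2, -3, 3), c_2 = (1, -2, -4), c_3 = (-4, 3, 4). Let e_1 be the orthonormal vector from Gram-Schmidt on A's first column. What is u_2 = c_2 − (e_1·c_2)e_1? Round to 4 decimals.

c_1 = (-2, -3, 3); ‖c_1‖ = 4.6904, so e_1 = (-0.4264, -0.6396, 0.6396).
e_1·c_2 = (-0.4264)·1 + (-0.6396)·(-2) + 0.6396·(-4) = -1.7056.
u_2 = c_2 + 1.7056·e_1 = (0.2727, -3.0909, -2.9091).

u_2 = (0.2727, -3.0909, -2.9091)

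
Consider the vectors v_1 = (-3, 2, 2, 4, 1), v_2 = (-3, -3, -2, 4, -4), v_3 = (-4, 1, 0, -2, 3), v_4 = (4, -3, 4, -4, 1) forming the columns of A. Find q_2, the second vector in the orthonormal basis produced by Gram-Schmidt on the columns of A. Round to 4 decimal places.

q_2 = (-0.2857, -0.5135, -0.3727, 0.3810, -0.6088)

v_1 = (-3, 2, 2, 4, 1); ‖v_1‖ = 5.8310, so q_1 = (-0.5145, 0.3430, 0.3430, 0.6860, 0.1715).
q_1·v_2 = (-0.5145)·(-3) + 0.3430·(-3) + 0.3430·(-2) + 0.6860·4 + 0.1715·(-4) = 1.8865.
u_2 = v_2 − 1.8865·q_1 = (-2.0294, -3.6471, -2.6471, 2.7059, -4.3235).
‖u_2‖ = 7.1022, so q_2 = (-0.2857, -0.5135, -0.3727, 0.3810, -0.6088).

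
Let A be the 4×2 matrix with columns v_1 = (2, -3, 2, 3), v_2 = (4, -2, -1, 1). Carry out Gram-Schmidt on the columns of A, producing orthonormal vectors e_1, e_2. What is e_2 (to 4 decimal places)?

e_2 = (0.7791, -0.0737, -0.5896, -0.2000)

v_1 = (2, -3, 2, 3); ‖v_1‖ = 5.0990, so e_1 = (0.3922, -0.5883, 0.3922, 0.5883).
e_1·v_2 = 0.3922·4 + (-0.5883)·(-2) + 0.3922·(-1) + 0.5883·1 = 2.9417.
u_2 = v_2 − 2.9417·e_1 = (2.8462, -0.2692, -2.1538, -0.7308).
‖u_2‖ = 3.6532, so e_2 = (0.7791, -0.0737, -0.5896, -0.2000).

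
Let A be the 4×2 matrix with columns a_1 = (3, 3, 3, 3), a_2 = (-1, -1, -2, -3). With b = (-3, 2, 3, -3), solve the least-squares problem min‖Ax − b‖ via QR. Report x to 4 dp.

x = (0.3939, 0.8182)

e_1 = a_1/‖a_1‖ = (3, 3, 3, 3)/6.0000 = (0.5000, 0.5000, 0.5000, 0.5000).
r_{12} = e_1·a_2 = -3.5000.
u_2 = a_2 + 3.5000·e_1 = (0.7500, 0.7500, -0.2500, -1.2500).
‖u_2‖ = 1.6583, so e_2 = (0.4523, 0.4523, -0.1508, -0.7538).
Qᵀb = (-0.5000, 1.3568).
Back-substitute: x_2 = 1.3568/1.6583 = 0.8182.
x_1 = (-0.5000 + 3.5000·0.8182)/6.0000 = 0.3939.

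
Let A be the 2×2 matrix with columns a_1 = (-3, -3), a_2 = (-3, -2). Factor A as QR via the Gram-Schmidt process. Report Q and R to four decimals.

Q = [[-0.7071, -0.7071], [-0.7071, 0.7071]], R = [[4.2426, 3.5355], [0.0000, 0.7071]]

a_1 = (-3, -3); ‖a_1‖ = 4.2426, so q_1 = (-0.7071, -0.7071).
q_1·a_2 = (-0.7071)·(-3) + (-0.7071)·(-2) = 3.5355.
u_2 = a_2 − 3.5355·q_1 = (-0.5000, 0.5000).
‖u_2‖ = 0.7071, so q_2 = (-0.7071, 0.7071).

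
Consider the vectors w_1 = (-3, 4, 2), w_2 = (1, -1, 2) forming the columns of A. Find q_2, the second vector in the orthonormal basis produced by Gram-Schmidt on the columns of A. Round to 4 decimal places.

q_1 = w_1/‖w_1‖ = (-3, 4, 2)/5.3852 = (-0.5571, 0.7428, 0.3714).
r_{12} = q_1·w_2 = -0.5571.
u_2 = w_2 + 0.5571·q_1 = (0.6897, -0.5862, 2.2069).
‖u_2‖ = 2.3853, so q_2 = (0.2891, -0.2458, 0.9252).

q_2 = (0.2891, -0.2458, 0.9252)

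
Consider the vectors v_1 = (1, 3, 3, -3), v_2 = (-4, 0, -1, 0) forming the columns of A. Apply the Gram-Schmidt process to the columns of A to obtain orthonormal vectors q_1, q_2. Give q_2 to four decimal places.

q_2 = (-0.9603, 0.1921, -0.0640, -0.1921)

q_1 = v_1/‖v_1‖ = (1, 3, 3, -3)/5.2915 = (0.1890, 0.5669, 0.5669, -0.5669).
r_{12} = q_1·v_2 = -1.3229.
u_2 = v_2 + 1.3229·q_1 = (-3.7500, 0.7500, -0.2500, -0.7500).
‖u_2‖ = 3.9051, so q_2 = (-0.9603, 0.1921, -0.0640, -0.1921).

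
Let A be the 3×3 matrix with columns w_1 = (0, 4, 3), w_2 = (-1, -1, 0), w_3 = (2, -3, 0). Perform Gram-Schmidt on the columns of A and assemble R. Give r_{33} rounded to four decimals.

w_1 = (0, 4, 3); ‖w_1‖ = 5.0000, so q_1 = (0.0000, 0.8000, 0.6000).
q_1·w_2 = 0.0000·(-1) + 0.8000·(-1) + 0.6000·0 = -0.8000.
u_2 = w_2 + 0.8000·q_1 = (-1.0000, -0.3600, 0.4800).
‖u_2‖ = 1.1662, so q_2 = (-0.8575, -0.3087, 0.4116).
q_1·w_3 = 0.0000·2 + 0.8000·(-3) + 0.6000·0 = -2.4000; q_2·w_3 = (-0.8575)·2 + (-0.3087)·(-3) + 0.4116·0 = -0.7889.
u_3 = w_3 + 2.4000·q_1 + 0.7889·q_2 = (1.3235, -1.3235, 1.7647).
r_{33} = ‖u_3‖ = 2.5725.

r_{33} = 2.5725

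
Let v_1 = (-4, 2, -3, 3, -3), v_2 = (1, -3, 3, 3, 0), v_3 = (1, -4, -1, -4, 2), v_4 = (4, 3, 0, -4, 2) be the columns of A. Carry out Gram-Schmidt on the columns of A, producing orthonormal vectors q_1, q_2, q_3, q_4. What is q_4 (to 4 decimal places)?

q_4 = (0.7562, -0.0427, -0.5570, 0.2623, -0.2174)

v_1 = (-4, 2, -3, 3, -3); ‖v_1‖ = 6.8557, so q_1 = (-0.5835, 0.2917, -0.4376, 0.4376, -0.4376).
q_1·v_2 = (-0.5835)·1 + 0.2917·(-3) + (-0.4376)·3 + 0.4376·3 + (-0.4376)·0 = -1.4586.
u_2 = v_2 + 1.4586·q_1 = (0.1489, -2.5745, 2.3617, 3.6383, -0.6383).
‖u_2‖ = 5.0865, so q_2 = (0.0293, -0.5061, 0.4643, 0.7153, -0.1255).
q_1·v_3 = (-0.5835)·1 + 0.2917·(-4) + (-0.4376)·(-1) + 0.4376·(-4) + (-0.4376)·2 = -3.9384; q_2·v_3 = 0.0293·1 + (-0.5061)·(-4) + 0.4643·(-1) + 0.7153·(-4) + (-0.1255)·2 = -1.5226.
u_3 = v_3 + 3.9384·q_1 + 1.5226·q_2 = (-1.2533, -3.6217, -2.0164, -1.1875, 0.0855).
‖u_3‖ = 4.4912, so q_3 = (-0.2791, -0.8064, -0.4490, -0.2644, 0.0190).
q_1·v_4 = (-0.5835)·4 + 0.2917·3 + (-0.4376)·0 + 0.4376·(-4) + (-0.4376)·2 = -4.0842; q_2·v_4 = 0.0293·4 + (-0.5061)·3 + 0.4643·0 + 0.7153·(-4) + (-0.1255)·2 = -4.5134; q_3·v_4 = (-0.2791)·4 + (-0.8064)·3 + (-0.4490)·0 + (-0.2644)·(-4) + 0.0190·2 = -2.4397.
u_4 = v_4 + 4.0842·q_1 + 4.5134·q_2 + 2.4397·q_3 = (1.0684, -0.0603, -0.7870, 0.3706, -0.3072).
‖u_4‖ = 1.4128, so q_4 = (0.7562, -0.0427, -0.5570, 0.2623, -0.2174).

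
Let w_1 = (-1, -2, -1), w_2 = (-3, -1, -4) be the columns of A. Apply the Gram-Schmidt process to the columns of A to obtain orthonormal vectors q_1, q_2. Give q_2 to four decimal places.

q_2 = (-0.4243, 0.5657, -0.7071)

q_1 = w_1/‖w_1‖ = (-1, -2, -1)/2.4495 = (-0.4082, -0.8165, -0.4082).
r_{12} = q_1·w_2 = 3.6742.
u_2 = w_2 − 3.6742·q_1 = (-1.5000, 2.0000, -2.5000).
‖u_2‖ = 3.5355, so q_2 = (-0.4243, 0.5657, -0.7071).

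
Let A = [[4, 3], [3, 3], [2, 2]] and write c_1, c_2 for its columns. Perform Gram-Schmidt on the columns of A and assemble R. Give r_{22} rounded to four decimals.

c_1 = (4, 3, 2); ‖c_1‖ = 5.3852, so q_1 = (0.7428, 0.5571, 0.3714).
q_1·c_2 = 0.7428·3 + 0.5571·3 + 0.3714·2 = 4.6424.
u_2 = c_2 − 4.6424·q_1 = (-0.4483, 0.4138, 0.2759).
r_{22} = ‖u_2‖ = 0.6695.

r_{22} = 0.6695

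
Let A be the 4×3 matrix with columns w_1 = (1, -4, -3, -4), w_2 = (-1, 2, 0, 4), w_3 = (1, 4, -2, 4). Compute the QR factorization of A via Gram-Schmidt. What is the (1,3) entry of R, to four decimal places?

r_{13} = -3.8576

w_1 = (1, -4, -3, -4); ‖w_1‖ = 6.4807, so e_1 = (0.1543, -0.6172, -0.4629, -0.6172).
r_{13} = e_1·w_3 = -3.8576.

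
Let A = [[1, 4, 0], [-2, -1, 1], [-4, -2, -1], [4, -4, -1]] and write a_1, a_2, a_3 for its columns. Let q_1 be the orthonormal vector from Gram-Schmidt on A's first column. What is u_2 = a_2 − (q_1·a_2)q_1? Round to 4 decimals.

u_2 = (4.0541, -1.1081, -2.2162, -3.7838)

q_1 = a_1/‖a_1‖ = (1, -2, -4, 4)/6.0828 = (0.1644, -0.3288, -0.6576, 0.6576).
r_{12} = q_1·a_2 = -0.3288.
u_2 = a_2 + 0.3288·q_1 = (4.0541, -1.1081, -2.2162, -3.7838).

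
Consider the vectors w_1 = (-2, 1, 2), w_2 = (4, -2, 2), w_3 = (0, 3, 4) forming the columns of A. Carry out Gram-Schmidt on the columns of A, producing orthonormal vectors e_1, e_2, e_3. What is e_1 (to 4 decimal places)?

w_1 = (-2, 1, 2); ‖w_1‖ = 3.0000, so e_1 = (-0.6667, 0.3333, 0.6667).

e_1 = (-0.6667, 0.3333, 0.6667)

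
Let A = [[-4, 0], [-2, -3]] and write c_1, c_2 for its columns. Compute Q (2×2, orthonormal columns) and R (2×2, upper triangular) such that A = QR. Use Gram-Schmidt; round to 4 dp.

Q = [[-0.8944, 0.4472], [-0.4472, -0.8944]], R = [[4.4721, 1.3416], [0.0000, 2.6833]]

e_1 = c_1/‖c_1‖ = (-4, -2)/4.4721 = (-0.8944, -0.4472).
r_{12} = e_1·c_2 = 1.3416.
u_2 = c_2 − 1.3416·e_1 = (1.2000, -2.4000).
‖u_2‖ = 2.6833, so e_2 = (0.4472, -0.8944).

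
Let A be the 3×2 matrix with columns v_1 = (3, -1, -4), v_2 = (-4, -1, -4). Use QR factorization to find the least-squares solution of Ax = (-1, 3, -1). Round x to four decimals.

x = (-0.1092, 0.1681)

v_1 = (3, -1, -4); ‖v_1‖ = 5.0990, so e_1 = (0.5883, -0.1961, -0.7845).
e_1·v_2 = 0.5883·(-4) + (-0.1961)·(-1) + (-0.7845)·(-4) = 0.9806.
u_2 = v_2 − 0.9806·e_1 = (-4.5769, -0.8077, -3.2308).
‖u_2‖ = 5.6603, so e_2 = (-0.8086, -0.1427, -0.5708).
Qᵀb = (-0.3922, 0.9513).
Back-substitute: x_2 = 0.9513/5.6603 = 0.1681.
x_1 = (-0.3922 − 0.9806·0.1681)/5.0990 = -0.1092.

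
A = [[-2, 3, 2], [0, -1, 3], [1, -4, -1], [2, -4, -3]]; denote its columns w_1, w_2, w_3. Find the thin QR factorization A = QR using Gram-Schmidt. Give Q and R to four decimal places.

w_1 = (-2, 0, 1, 2); ‖w_1‖ = 3.0000, so e_1 = (-0.6667, 0.0000, 0.3333, 0.6667).
e_1·w_2 = (-0.6667)·3 + 0.0000·(-1) + 0.3333·(-4) + 0.6667·(-4) = -6.0000.
u_2 = w_2 + 6.0000·e_1 = (-1.0000, -1.0000, -2.0000, 0.0000).
‖u_2‖ = 2.4495, so e_2 = (-0.4082, -0.4082, -0.8165, 0.0000).
e_1·w_3 = (-0.6667)·2 + 0.0000·3 + 0.3333·(-1) + 0.6667·(-3) = -3.6667; e_2·w_3 = (-0.4082)·2 + (-0.4082)·3 + (-0.8165)·(-1) + 0.0000·(-3) = -1.2247.
u_3 = w_3 + 3.6667·e_1 + 1.2247·e_2 = (-0.9444, 2.5000, -0.7778, -0.5556).
‖u_3‖ = 2.8382, so e_3 = (-0.3328, 0.8808, -0.2740, -0.1957).

Q = [[-0.6667, -0.4082, -0.3328], [0.0000, -0.4082, 0.8808], [0.3333, -0.8165, -0.2740], [0.6667, 0.0000, -0.1957]], R = [[3.0000, -6.0000, -3.6667], [0.0000, 2.4495, -1.2247], [0.0000, 0.0000, 2.8382]]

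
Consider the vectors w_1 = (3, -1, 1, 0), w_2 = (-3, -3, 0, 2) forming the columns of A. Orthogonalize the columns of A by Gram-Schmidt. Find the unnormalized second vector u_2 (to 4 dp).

w_1 = (3, -1, 1, 0); ‖w_1‖ = 3.3166, so e_1 = (0.9045, -0.3015, 0.3015, 0.0000).
e_1·w_2 = 0.9045·(-3) + (-0.3015)·(-3) + 0.3015·0 + 0.0000·2 = -1.8091.
u_2 = w_2 + 1.8091·e_1 = (-1.3636, -3.5455, 0.5455, 2.0000).

u_2 = (-1.3636, -3.5455, 0.5455, 2.0000)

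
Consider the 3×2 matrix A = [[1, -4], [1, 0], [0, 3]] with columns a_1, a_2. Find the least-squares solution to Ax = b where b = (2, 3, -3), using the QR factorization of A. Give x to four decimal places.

q_1 = a_1/‖a_1‖ = (1, 1, 0)/1.4142 = (0.7071, 0.7071, 0.0000).
r_{12} = q_1·a_2 = -2.8284.
u_2 = a_2 + 2.8284·q_1 = (-2.0000, 2.0000, 3.0000).
‖u_2‖ = 4.1231, so q_2 = (-0.4851, 0.4851, 0.7276).
Qᵀb = (3.5355, -1.6977).
Back-substitute: x_2 = -1.6977/4.1231 = -0.4118.
x_1 = (3.5355 + 2.8284·(-0.4118))/1.4142 = 1.6765.

x = (1.6765, -0.4118)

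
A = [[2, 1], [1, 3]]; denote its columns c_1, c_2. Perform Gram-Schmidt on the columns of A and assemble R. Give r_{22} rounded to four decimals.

e_1 = c_1/‖c_1‖ = (2, 1)/2.2361 = (0.8944, 0.4472).
r_{12} = e_1·c_2 = 2.2361.
u_2 = c_2 − 2.2361·e_1 = (-1.0000, 2.0000).
r_{22} = ‖u_2‖ = 2.2361.

r_{22} = 2.2361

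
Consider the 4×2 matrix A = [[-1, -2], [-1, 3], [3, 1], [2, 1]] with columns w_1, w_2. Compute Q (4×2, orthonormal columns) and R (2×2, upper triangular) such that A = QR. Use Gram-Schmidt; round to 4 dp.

w_1 = (-1, -1, 3, 2); ‖w_1‖ = 3.8730, so e_1 = (-0.2582, -0.2582, 0.7746, 0.5164).
e_1·w_2 = (-0.2582)·(-2) + (-0.2582)·3 + 0.7746·1 + 0.5164·1 = 1.0328.
u_2 = w_2 − 1.0328·e_1 = (-1.7333, 3.2667, 0.2000, 0.4667).
‖u_2‖ = 3.7327, so e_2 = (-0.4644, 0.8751, 0.0536, 0.1250).

Q = [[-0.2582, -0.4644], [-0.2582, 0.8751], [0.7746, 0.0536], [0.5164, 0.1250]], R = [[3.8730, 1.0328], [0.0000, 3.7327]]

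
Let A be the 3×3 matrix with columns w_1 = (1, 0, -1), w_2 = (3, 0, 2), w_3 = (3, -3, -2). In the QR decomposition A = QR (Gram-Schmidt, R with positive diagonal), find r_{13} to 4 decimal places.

w_1 = (1, 0, -1); ‖w_1‖ = 1.4142, so e_1 = (0.7071, 0.0000, -0.7071).
r_{13} = e_1·w_3 = 3.5355.

r_{13} = 3.5355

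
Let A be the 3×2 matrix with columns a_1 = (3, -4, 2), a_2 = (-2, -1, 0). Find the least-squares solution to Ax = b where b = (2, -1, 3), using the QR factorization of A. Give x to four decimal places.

x = (0.5248, -0.3901)

a_1 = (3, -4, 2); ‖a_1‖ = 5.3852, so e_1 = (0.5571, -0.7428, 0.3714).
e_1·a_2 = 0.5571·(-2) + (-0.7428)·(-1) + 0.3714·0 = -0.3714.
u_2 = a_2 + 0.3714·e_1 = (-1.7931, -1.2759, 0.1379).
‖u_2‖ = 2.2050, so e_2 = (-0.8132, -0.5786, 0.0626).
Qᵀb = (2.9711, -0.8601).
Back-substitute: x_2 = -0.8601/2.2050 = -0.3901.
x_1 = (2.9711 + 0.3714·(-0.3901))/5.3852 = 0.5248.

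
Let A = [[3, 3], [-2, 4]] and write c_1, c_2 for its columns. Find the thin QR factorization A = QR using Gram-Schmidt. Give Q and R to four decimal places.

Q = [[0.8321, 0.5547], [-0.5547, 0.8321]], R = [[3.6056, 0.2774], [0.0000, 4.9923]]

e_1 = c_1/‖c_1‖ = (3, -2)/3.6056 = (0.8321, -0.5547).
r_{12} = e_1·c_2 = 0.2774.
u_2 = c_2 − 0.2774·e_1 = (2.7692, 4.1538).
‖u_2‖ = 4.9923, so e_2 = (0.5547, 0.8321).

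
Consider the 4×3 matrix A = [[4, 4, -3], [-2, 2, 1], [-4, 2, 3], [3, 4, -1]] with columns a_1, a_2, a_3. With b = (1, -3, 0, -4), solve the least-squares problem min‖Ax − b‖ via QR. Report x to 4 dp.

x = (-1.0942, -0.3800, -1.8386)

q_1 = a_1/‖a_1‖ = (4, -2, -4, 3)/6.7082 = (0.5963, -0.2981, -0.5963, 0.4472).
r_{12} = q_1·a_2 = 2.3851.
u_2 = a_2 − 2.3851·q_1 = (2.5778, 2.7111, 3.4222, 2.9333).
‖u_2‖ = 5.8576, so q_2 = (0.4401, 0.4628, 0.5842, 0.5008).
r_{13} = q_1·a_3 = -4.3231; r_{23} = q_2·a_3 = 0.3946.
u_3 = a_3 + 4.3231·q_1 − 0.3946·q_2 = (-0.5959, -0.4715, 0.1917, 0.7358).
‖u_3‖ = 1.0749, so q_3 = (-0.5543, -0.4386, 0.1783, 0.6845).
Qᵀb = (-0.2981, -2.9515, -1.9763).
Back-substitute: x_3 = -1.9763/1.0749 = -1.8386.
x_2 = (-2.9515 − 0.3946·(-1.8386))/5.8576 = -0.3800.
x_1 = (-0.2981 − 2.3851·(-0.3800) + 4.3231·(-1.8386))/6.7082 = -1.0942.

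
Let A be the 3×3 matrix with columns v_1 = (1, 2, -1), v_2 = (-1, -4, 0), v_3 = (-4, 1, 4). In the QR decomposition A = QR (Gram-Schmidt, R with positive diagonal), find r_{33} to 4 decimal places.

v_1 = (1, 2, -1); ‖v_1‖ = 2.4495, so e_1 = (0.4082, 0.8165, -0.4082).
e_1·v_2 = 0.4082·(-1) + 0.8165·(-4) + (-0.4082)·0 = -3.6742.
u_2 = v_2 + 3.6742·e_1 = (0.5000, -1.0000, -1.5000).
‖u_2‖ = 1.8708, so e_2 = (0.2673, -0.5345, -0.8018).
e_1·v_3 = 0.4082·(-4) + 0.8165·1 + (-0.4082)·4 = -2.4495; e_2·v_3 = 0.2673·(-4) + (-0.5345)·1 + (-0.8018)·4 = -4.8107.
u_3 = v_3 + 2.4495·e_1 + 4.8107·e_2 = (-1.7143, 0.4286, -0.8571).
r_{33} = ‖u_3‖ = 1.9640.

r_{33} = 1.9640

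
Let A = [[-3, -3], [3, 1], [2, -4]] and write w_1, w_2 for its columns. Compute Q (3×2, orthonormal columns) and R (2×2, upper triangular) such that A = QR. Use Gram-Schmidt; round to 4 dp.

e_1 = w_1/‖w_1‖ = (-3, 3, 2)/4.6904 = (-0.6396, 0.6396, 0.4264).
r_{12} = e_1·w_2 = 0.8528.
u_2 = w_2 − 0.8528·e_1 = (-2.4545, 0.4545, -4.3636).
‖u_2‖ = 5.0272, so e_2 = (-0.4883, 0.0904, -0.8680).

Q = [[-0.6396, -0.4883], [0.6396, 0.0904], [0.4264, -0.8680]], R = [[4.6904, 0.8528], [0.0000, 5.0272]]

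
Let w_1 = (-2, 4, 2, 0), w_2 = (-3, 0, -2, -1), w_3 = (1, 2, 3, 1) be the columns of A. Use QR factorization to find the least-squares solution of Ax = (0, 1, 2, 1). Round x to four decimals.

x = (-0.7381, 1.1429, 1.9524)

w_1 = (-2, 4, 2, 0); ‖w_1‖ = 4.8990, so e_1 = (-0.4082, 0.8165, 0.4082, 0.0000).
e_1·w_2 = (-0.4082)·(-3) + 0.8165·0 + 0.4082·(-2) + 0.0000·(-1) = 0.4082.
u_2 = w_2 − 0.4082·e_1 = (-2.8333, -0.3333, -2.1667, -1.0000).
‖u_2‖ = 3.7193, so e_2 = (-0.7618, -0.0896, -0.5825, -0.2689).
e_1·w_3 = (-0.4082)·1 + 0.8165·2 + 0.4082·3 + 0.0000·1 = 2.4495; e_2·w_3 = (-0.7618)·1 + (-0.0896)·2 + (-0.5825)·3 + (-0.2689)·1 = -2.9575.
u_3 = w_3 − 2.4495·e_1 + 2.9575·e_2 = (-0.2530, -0.2651, 0.2771, 0.2048).
‖u_3‖ = 0.5030, so e_3 = (-0.5030, -0.5270, 0.5509, 0.4072).
Qᵀb = (1.6330, -1.5236, 0.9821).
Back-substitute: x_3 = 0.9821/0.5030 = 1.9524.
x_2 = (-1.5236 + 2.9575·1.9524)/3.7193 = 1.1429.
x_1 = (1.6330 − 0.4082·1.1429 − 2.4495·1.9524)/4.8990 = -0.7381.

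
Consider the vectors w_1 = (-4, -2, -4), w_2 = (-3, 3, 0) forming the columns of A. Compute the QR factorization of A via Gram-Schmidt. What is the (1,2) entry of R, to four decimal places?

r_{12} = 1.0000

w_1 = (-4, -2, -4); ‖w_1‖ = 6.0000, so e_1 = (-0.6667, -0.3333, -0.6667).
r_{12} = e_1·w_2 = 1.0000.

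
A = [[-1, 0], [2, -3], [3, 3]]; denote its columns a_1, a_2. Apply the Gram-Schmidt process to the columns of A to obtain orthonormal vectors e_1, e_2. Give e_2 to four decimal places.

e_2 = (0.0514, -0.8230, 0.5658)

a_1 = (-1, 2, 3); ‖a_1‖ = 3.7417, so e_1 = (-0.2673, 0.5345, 0.8018).
e_1·a_2 = (-0.2673)·0 + 0.5345·(-3) + 0.8018·3 = 0.8018.
u_2 = a_2 − 0.8018·e_1 = (0.2143, -3.4286, 2.3571).
‖u_2‖ = 4.1662, so e_2 = (0.0514, -0.8230, 0.5658).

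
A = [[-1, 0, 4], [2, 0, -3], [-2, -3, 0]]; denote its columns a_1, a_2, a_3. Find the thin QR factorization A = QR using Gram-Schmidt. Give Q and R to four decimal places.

a_1 = (-1, 2, -2); ‖a_1‖ = 3.0000, so e_1 = (-0.3333, 0.6667, -0.6667).
e_1·a_2 = (-0.3333)·0 + 0.6667·0 + (-0.6667)·(-3) = 2.0000.
u_2 = a_2 − 2.0000·e_1 = (0.6667, -1.3333, -1.6667).
‖u_2‖ = 2.2361, so e_2 = (0.2981, -0.5963, -0.7454).
e_1·a_3 = (-0.3333)·4 + 0.6667·(-3) + (-0.6667)·0 = -3.3333; e_2·a_3 = 0.2981·4 + (-0.5963)·(-3) + (-0.7454)·0 = 2.9814.
u_3 = a_3 + 3.3333·e_1 − 2.9814·e_2 = (2.0000, 1.0000, 0.0000).
‖u_3‖ = 2.2361, so e_3 = (0.8944, 0.4472, 0.0000).

Q = [[-0.3333, 0.2981, 0.8944], [0.6667, -0.5963, 0.4472], [-0.6667, -0.7454, 0.0000]], R = [[3.0000, 2.0000, -3.3333], [0.0000, 2.2361, 2.9814], [0.0000, 0.0000, 2.2361]]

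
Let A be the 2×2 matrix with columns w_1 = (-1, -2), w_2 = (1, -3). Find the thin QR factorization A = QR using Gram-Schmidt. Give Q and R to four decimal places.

w_1 = (-1, -2); ‖w_1‖ = 2.2361, so e_1 = (-0.4472, -0.8944).
e_1·w_2 = (-0.4472)·1 + (-0.8944)·(-3) = 2.2361.
u_2 = w_2 − 2.2361·e_1 = (2.0000, -1.0000).
‖u_2‖ = 2.2361, so e_2 = (0.8944, -0.4472).

Q = [[-0.4472, 0.8944], [-0.8944, -0.4472]], R = [[2.2361, 2.2361], [0.0000, 2.2361]]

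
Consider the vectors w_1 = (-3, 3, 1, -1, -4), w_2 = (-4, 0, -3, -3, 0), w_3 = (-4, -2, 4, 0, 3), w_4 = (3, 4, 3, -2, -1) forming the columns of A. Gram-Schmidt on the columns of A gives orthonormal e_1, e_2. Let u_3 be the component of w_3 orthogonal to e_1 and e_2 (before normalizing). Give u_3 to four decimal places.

u_3 = (-3.7000, -1.6778, 4.5741, 0.3593, 2.5704)

w_1 = (-3, 3, 1, -1, -4); ‖w_1‖ = 6.0000, so e_1 = (-0.5000, 0.5000, 0.1667, -0.1667, -0.6667).
e_1·w_2 = (-0.5000)·(-4) + 0.5000·0 + 0.1667·(-3) + (-0.1667)·(-3) + (-0.6667)·0 = 2.0000.
u_2 = w_2 − 2.0000·e_1 = (-3.0000, -1.0000, -3.3333, -2.6667, 1.3333).
‖u_2‖ = 5.4772, so e_2 = (-0.5477, -0.1826, -0.6086, -0.4869, 0.2434).
e_1·w_3 = (-0.5000)·(-4) + 0.5000·(-2) + 0.1667·4 + (-0.1667)·0 + (-0.6667)·3 = -0.3333; e_2·w_3 = (-0.5477)·(-4) + (-0.1826)·(-2) + (-0.6086)·4 + (-0.4869)·0 + 0.2434·3 = 0.8520.
u_3 = w_3 + 0.3333·e_1 − 0.8520·e_2 = (-3.7000, -1.6778, 4.5741, 0.3593, 2.5704).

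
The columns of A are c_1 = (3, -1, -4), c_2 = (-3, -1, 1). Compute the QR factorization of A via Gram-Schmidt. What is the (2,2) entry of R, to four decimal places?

r_{22} = 2.3370

e_1 = c_1/‖c_1‖ = (3, -1, -4)/5.0990 = (0.5883, -0.1961, -0.7845).
r_{12} = e_1·c_2 = -2.3534.
u_2 = c_2 + 2.3534·e_1 = (-1.6154, -1.4615, -0.8462).
r_{22} = ‖u_2‖ = 2.3370.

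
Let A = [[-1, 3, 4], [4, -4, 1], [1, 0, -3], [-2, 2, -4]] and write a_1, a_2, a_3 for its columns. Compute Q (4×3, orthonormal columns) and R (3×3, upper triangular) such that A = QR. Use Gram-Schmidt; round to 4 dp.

a_1 = (-1, 4, 1, -2); ‖a_1‖ = 4.6904, so q_1 = (-0.2132, 0.8528, 0.2132, -0.4264).
q_1·a_2 = (-0.2132)·3 + 0.8528·(-4) + 0.2132·0 + (-0.4264)·2 = -4.9036.
u_2 = a_2 + 4.9036·q_1 = (1.9545, 0.1818, 1.0455, -0.0909).
‖u_2‖ = 2.2259, so q_2 = (0.8781, 0.0817, 0.4697, -0.0408).
q_1·a_3 = (-0.2132)·4 + 0.8528·1 + 0.2132·(-3) + (-0.4264)·(-4) = 1.0660; q_2·a_3 = 0.8781·4 + 0.0817·1 + 0.4697·(-3) + (-0.0408)·(-4) = 2.3484.
u_3 = a_3 − 1.0660·q_1 − 2.3484·q_2 = (2.1651, -0.1009, -4.3303, -3.4495).
‖u_3‖ = 5.9455, so q_3 = (0.3642, -0.0170, -0.7283, -0.5802).

Q = [[-0.2132, 0.8781, 0.3642], [0.8528, 0.0817, -0.0170], [0.2132, 0.4697, -0.7283], [-0.4264, -0.0408, -0.5802]], R = [[4.6904, -4.9036, 1.0660], [0.0000, 2.2259, 2.3484], [0.0000, 0.0000, 5.9455]]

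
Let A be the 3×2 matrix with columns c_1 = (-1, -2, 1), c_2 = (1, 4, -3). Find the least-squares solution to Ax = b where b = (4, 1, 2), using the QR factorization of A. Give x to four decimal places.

x = (-6.6667, -3.0000)

q_1 = c_1/‖c_1‖ = (-1, -2, 1)/2.4495 = (-0.4082, -0.8165, 0.4082).
r_{12} = q_1·c_2 = -4.8990.
u_2 = c_2 + 4.8990·q_1 = (-1.0000, 0.0000, -1.0000).
‖u_2‖ = 1.4142, so q_2 = (-0.7071, 0.0000, -0.7071).
Qᵀb = (-1.6330, -4.2426).
Back-substitute: x_2 = -4.2426/1.4142 = -3.0000.
x_1 = (-1.6330 + 4.8990·(-3.0000))/2.4495 = -6.6667.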